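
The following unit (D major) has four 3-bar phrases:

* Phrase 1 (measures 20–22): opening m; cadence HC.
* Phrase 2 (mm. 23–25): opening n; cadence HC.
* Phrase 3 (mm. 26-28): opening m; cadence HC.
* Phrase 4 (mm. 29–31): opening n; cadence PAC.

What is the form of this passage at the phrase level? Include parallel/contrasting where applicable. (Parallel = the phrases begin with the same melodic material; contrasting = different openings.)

Four phrases in two halves: the first half (mm. 20–25) ends with a half cadence, the second (mm. 26–31) with a perfect authentic cadence — a large antecedent–consequent pair, i.e. a double period.
Phrase 3 begins with the same material as phrase 1, making it parallel.

parallel double period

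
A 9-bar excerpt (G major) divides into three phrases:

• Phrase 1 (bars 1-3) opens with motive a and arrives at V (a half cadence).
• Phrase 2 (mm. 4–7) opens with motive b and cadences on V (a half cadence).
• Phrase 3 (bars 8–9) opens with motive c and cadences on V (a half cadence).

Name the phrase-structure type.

The final phrase closes with a half cadence, which is not stronger than the preceding half cadence; the 3 phrases lack an overall antecedent–consequent design and so form a phrase group.

phrase group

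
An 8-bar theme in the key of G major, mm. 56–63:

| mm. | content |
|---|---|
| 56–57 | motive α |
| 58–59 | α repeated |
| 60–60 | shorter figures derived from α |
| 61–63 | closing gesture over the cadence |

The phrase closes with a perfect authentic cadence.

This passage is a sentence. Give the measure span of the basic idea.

The presentation of a sentence is the basic idea (bars 56–57) plus its repetition (mm. 58–59); the basic idea is therefore measures 56–57.

measures 56–57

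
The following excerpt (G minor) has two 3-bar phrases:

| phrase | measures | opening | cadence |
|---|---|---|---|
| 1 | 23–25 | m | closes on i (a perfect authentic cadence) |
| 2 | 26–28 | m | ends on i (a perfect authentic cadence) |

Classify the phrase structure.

repeated phrase

Both phrases have the same opening (m) and the same cadence (perfect authentic cadence): the second is a restatement, not a consequent, so this is a repeated phrase rather than a period.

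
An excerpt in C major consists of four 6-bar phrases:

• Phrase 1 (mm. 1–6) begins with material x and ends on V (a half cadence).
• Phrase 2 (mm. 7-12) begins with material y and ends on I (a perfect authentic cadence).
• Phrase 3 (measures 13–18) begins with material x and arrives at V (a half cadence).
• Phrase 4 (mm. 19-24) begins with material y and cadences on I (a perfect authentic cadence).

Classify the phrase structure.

repeated period

The cadence pattern HC–PAC–HC–PAC is weak–strong twice, and phrases 3–4 restate phrases 1–2: a period heard twice, not a double period (which would end weakly at phrase 2).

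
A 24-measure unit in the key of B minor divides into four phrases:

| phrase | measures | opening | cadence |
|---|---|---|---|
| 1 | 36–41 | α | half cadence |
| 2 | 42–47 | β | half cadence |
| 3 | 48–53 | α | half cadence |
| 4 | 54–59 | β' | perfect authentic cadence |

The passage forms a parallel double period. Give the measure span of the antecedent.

measures 36–47

In a double period the four phrases pair into a large antecedent (phrases 1–2, ending half cadence) and a large consequent (phrases 3–4, ending perfect authentic cadence). The antecedent spans mm. 36–47.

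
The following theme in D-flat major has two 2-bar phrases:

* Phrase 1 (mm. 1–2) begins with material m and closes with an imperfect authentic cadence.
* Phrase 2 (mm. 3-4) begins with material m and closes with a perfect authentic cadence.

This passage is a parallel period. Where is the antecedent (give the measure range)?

measures 1–2

The antecedent is the phrase ending with the weaker cadence (imperfect authentic cadence, phrase 1) and the consequent the one ending more conclusively (perfect authentic cadence, phrase 2); the antecedent is mm. 1–2.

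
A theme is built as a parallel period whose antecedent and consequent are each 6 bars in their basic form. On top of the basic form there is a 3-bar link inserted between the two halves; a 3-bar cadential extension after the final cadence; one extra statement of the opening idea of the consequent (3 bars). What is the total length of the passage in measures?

21 measures

Basic parallel period: 6 + 6 = 12 bars.
12 (basic form) + 3 (link) + 3 (cadential extension) + 3 (extra statement) = 21.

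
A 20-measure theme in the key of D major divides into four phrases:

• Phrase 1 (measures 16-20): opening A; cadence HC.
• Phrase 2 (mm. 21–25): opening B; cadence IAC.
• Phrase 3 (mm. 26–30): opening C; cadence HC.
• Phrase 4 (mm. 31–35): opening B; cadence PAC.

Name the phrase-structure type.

contrasting double period

Four phrases in two halves: the first half (mm. 16–25) ends with an imperfect authentic cadence, the second (bars 26–35) with a perfect authentic cadence — a large antecedent–consequent pair, i.e. a double period.
Phrase 3 begins with different material from phrase 1, making it contrasting.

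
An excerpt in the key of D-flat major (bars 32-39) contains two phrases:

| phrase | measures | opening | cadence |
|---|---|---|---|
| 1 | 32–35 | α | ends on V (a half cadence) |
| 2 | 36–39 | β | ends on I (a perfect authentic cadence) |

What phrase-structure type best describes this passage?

Phrase 1 ends with a half cadence (weaker) and phrase 2 with a perfect authentic cadence (stronger): antecedent + consequent = a period.
The two phrases open with different material (α / β), so the period is contrasting.

contrasting period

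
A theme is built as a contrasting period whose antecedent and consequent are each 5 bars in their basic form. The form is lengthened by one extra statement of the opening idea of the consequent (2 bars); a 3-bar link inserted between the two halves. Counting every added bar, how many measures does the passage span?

15 measures

Basic contrasting period: 5 + 5 = 10 bars.
10 (basic form) + 2 (extra statement) + 3 (link) = 15.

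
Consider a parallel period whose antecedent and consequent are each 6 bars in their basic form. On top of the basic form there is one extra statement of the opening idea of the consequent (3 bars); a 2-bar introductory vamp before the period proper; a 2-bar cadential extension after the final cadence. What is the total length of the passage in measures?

Basic parallel period: 6 + 6 = 12 bars.
12 (basic form) + 3 (extra statement) + 2 (introduction) + 2 (cadential extension) = 19.

19 measures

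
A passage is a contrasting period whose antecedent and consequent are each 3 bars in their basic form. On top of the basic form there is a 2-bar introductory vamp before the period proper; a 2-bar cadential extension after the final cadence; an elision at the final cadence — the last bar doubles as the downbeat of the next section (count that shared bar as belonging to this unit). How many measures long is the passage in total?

Basic contrasting period: 3 + 3 = 6 bars.
6 (basic form) + 2 (introduction) + 2 (cadential extension) = 10.
The elision shares a bar with the next section but does not change this unit's count.

10 measures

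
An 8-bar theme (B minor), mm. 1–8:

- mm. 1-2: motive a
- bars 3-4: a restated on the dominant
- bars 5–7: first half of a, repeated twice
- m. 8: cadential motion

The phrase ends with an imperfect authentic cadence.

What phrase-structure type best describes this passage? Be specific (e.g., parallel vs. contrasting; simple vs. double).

Basic idea (bars 1-2) + its repetition (mm. 3–4) form the presentation; fragmentation and cadence (mm. 5–8) form the continuation — the 8-bar whole is a sentence.

sentence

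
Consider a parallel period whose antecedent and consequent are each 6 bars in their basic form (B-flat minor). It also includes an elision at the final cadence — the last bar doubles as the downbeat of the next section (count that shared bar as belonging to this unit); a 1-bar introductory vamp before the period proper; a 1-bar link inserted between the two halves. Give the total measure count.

14 measures

Basic parallel period: 6 + 6 = 12 bars.
12 (basic form) + 1 (introduction) + 1 (link) = 14.
The elision shares a bar with the next section but does not change this unit's count.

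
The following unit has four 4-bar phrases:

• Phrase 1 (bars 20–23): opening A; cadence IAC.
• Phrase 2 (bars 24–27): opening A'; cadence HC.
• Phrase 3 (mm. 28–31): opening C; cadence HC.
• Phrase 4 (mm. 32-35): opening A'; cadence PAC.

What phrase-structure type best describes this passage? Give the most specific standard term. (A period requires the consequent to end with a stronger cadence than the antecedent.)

contrasting double period

Four phrases in two halves: the first half (mm. 20–27) ends with a half cadence, the second (mm. 28-35) with a perfect authentic cadence — a large antecedent–consequent pair, i.e. a double period.
Phrase 3 begins with different material from phrase 1, making it contrasting.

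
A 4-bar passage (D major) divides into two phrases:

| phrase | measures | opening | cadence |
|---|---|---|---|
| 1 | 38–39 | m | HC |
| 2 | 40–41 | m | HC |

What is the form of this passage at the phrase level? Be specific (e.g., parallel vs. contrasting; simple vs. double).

Both phrases have the same opening (m) and the same cadence (half cadence): the second is a restatement, not a consequent, so this is a repeated phrase rather than a period.

repeated phrase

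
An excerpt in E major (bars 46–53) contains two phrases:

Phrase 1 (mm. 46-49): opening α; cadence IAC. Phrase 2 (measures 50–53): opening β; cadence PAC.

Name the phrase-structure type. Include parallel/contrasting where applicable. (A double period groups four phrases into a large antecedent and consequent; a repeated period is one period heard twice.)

Phrase 1 ends with an imperfect authentic cadence (weaker) and phrase 2 with a perfect authentic cadence (stronger): antecedent + consequent = a period.
The two phrases open with different material (α / β), so the period is contrasting.

contrasting period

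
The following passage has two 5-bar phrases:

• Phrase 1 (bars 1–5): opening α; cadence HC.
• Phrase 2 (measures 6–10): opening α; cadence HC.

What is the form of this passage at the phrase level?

Both phrases have the same opening (α) and the same cadence (half cadence): the second is a restatement, not a consequent, so this is a repeated phrase rather than a period.

repeated phrase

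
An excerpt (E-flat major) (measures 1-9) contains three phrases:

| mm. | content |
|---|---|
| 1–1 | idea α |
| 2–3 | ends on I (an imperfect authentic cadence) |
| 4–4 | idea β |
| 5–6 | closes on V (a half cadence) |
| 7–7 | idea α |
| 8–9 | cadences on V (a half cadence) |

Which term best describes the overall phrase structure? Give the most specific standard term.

The final phrase closes with a half cadence, which is not stronger than the preceding half cadence; the 3 phrases lack an overall antecedent–consequent design and so form a phrase group.

phrase group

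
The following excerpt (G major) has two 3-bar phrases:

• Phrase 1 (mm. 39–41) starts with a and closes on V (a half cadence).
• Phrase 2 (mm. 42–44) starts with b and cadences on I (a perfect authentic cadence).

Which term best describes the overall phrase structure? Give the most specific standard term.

contrasting period

Phrase 1 ends with a half cadence (weaker) and phrase 2 with a perfect authentic cadence (stronger): antecedent + consequent = a period.
The two phrases open with different material (a / b), so the period is contrasting.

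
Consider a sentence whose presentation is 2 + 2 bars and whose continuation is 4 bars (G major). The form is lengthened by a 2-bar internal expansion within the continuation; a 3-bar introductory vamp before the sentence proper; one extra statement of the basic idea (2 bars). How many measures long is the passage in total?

Basic sentence: 2 + 2 + 4 = 8 bars.
8 (basic form) + 2 (internal expansion) + 3 (introduction) + 2 (extra statement) = 15.

15 measures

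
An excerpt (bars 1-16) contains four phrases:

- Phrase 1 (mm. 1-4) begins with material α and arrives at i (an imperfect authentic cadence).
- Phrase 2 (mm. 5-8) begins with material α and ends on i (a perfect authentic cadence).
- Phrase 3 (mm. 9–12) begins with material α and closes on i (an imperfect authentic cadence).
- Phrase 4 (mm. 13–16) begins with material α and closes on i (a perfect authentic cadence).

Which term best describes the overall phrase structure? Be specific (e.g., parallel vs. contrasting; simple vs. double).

The cadence pattern IAC–PAC–IAC–PAC is weak–strong twice, and phrases 3–4 restate phrases 1–2: a period heard twice, not a double period (which would end weakly at phrase 2).

repeated period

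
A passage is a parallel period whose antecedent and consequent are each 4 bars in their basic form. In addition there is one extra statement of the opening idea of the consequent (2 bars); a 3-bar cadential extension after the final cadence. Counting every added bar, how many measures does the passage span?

Basic parallel period: 4 + 4 = 8 bars.
8 (basic form) + 2 (extra statement) + 3 (cadential extension) = 13.

13 measures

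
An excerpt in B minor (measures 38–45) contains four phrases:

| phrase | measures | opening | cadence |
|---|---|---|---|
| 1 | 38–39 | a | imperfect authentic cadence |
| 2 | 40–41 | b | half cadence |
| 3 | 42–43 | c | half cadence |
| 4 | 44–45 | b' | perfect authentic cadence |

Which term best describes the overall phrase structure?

contrasting double period

Four phrases in two halves: the first half (mm. 38–41) ends with a half cadence, the second (mm. 42–45) with a perfect authentic cadence — a large antecedent–consequent pair, i.e. a double period.
Phrase 3 begins with different material from phrase 1, making it contrasting.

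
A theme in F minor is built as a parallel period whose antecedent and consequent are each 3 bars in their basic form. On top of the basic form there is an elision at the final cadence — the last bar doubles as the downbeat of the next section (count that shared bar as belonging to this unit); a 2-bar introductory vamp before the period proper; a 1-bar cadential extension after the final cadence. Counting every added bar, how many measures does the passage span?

Basic parallel period: 3 + 3 = 6 bars.
6 (basic form) + 2 (introduction) + 1 (cadential extension) = 9.
The elision shares a bar with the next section but does not change this unit's count.

9 measures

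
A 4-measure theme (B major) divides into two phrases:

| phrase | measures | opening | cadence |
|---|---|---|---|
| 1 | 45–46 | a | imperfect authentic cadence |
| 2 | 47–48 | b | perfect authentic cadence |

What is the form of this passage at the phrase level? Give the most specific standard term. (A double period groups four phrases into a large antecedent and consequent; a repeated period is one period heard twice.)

contrasting period

Phrase 1 ends with an imperfect authentic cadence (weaker) and phrase 2 with a perfect authentic cadence (stronger): antecedent + consequent = a period.
The two phrases open with different material (a / b), so the period is contrasting.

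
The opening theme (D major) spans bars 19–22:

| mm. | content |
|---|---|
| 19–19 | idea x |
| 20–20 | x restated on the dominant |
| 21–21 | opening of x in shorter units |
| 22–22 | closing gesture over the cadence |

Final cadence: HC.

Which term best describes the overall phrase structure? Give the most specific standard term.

sentence

Basic idea (m. 19) + its repetition (m. 20) form the presentation; fragmentation and cadence (mm. 21–22) form the continuation — the 4-bar whole is a sentence.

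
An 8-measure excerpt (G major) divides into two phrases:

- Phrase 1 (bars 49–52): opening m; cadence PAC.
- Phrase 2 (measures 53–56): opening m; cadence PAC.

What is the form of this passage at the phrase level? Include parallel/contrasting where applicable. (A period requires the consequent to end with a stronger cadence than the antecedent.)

repeated phrase

Both phrases have the same opening (m) and the same cadence (perfect authentic cadence): the second is a restatement, not a consequent, so this is a repeated phrase rather than a period.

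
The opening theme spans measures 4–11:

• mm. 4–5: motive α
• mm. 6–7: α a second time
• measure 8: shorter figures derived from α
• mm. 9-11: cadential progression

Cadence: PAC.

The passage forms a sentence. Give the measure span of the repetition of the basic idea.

The presentation of a sentence is the basic idea (measures 4–5) plus its repetition (bars 6-7); the repetition of the basic idea is therefore bars 6-7.

measures 6–7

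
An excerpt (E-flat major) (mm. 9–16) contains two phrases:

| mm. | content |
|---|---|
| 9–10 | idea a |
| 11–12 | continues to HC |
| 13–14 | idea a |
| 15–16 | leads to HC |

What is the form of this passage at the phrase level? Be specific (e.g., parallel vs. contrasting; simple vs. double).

Both phrases have the same opening (a) and the same cadence (half cadence): the second is a restatement, not a consequent, so this is a repeated phrase rather than a period.

repeated phrase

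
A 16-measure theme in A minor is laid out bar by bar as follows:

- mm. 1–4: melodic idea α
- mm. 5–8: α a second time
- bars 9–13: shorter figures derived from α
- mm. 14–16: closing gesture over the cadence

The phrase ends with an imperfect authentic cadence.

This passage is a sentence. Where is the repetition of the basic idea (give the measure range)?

measures 5–8

The presentation of a sentence is the basic idea (bars 1–4) plus its repetition (mm. 5-8); the repetition of the basic idea is therefore bars 5–8.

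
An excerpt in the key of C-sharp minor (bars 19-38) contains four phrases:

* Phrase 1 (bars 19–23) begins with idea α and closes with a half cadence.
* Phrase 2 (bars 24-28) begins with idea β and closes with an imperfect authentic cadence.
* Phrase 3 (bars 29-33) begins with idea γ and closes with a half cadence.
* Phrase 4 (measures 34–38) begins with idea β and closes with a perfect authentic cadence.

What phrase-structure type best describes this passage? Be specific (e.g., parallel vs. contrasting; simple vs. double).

contrasting double period

Four phrases in two halves: the first half (bars 19-28) ends with an imperfect authentic cadence, the second (measures 29-38) with a perfect authentic cadence — a large antecedent–consequent pair, i.e. a double period.
Phrase 3 begins with different material from phrase 1, making it contrasting.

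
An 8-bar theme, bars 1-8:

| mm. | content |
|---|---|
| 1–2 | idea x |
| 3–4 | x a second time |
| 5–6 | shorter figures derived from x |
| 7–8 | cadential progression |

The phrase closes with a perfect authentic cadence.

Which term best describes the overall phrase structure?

sentence

Basic idea (mm. 1–2) + its repetition (mm. 3–4) form the presentation; fragmentation and cadence (bars 5-8) form the continuation — the 8-bar whole is a sentence.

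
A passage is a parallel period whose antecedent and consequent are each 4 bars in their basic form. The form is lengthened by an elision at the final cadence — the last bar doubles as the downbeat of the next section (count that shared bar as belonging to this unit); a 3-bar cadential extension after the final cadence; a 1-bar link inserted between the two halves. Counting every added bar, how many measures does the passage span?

12 measures

Basic parallel period: 4 + 4 = 8 bars.
8 (basic form) + 3 (cadential extension) + 1 (link) = 12.
The elision shares a bar with the next section but does not change this unit's count.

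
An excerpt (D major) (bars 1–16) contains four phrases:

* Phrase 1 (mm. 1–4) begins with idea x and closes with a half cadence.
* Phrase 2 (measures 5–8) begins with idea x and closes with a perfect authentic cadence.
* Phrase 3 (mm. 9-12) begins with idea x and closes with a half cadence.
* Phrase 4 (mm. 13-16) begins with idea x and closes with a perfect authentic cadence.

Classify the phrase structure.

repeated period

The cadence pattern HC–PAC–HC–PAC is weak–strong twice, and phrases 3–4 restate phrases 1–2: a period heard twice, not a double period (which would end weakly at phrase 2).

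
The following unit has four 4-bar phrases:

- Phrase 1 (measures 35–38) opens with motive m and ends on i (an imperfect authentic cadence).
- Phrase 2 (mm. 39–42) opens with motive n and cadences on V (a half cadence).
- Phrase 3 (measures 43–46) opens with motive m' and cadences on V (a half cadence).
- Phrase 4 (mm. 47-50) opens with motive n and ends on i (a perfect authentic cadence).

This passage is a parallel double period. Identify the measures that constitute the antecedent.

measures 35–42

In a double period the four phrases pair into a large antecedent (phrases 1–2, ending half cadence) and a large consequent (phrases 3–4, ending perfect authentic cadence). The antecedent spans bars 35–42.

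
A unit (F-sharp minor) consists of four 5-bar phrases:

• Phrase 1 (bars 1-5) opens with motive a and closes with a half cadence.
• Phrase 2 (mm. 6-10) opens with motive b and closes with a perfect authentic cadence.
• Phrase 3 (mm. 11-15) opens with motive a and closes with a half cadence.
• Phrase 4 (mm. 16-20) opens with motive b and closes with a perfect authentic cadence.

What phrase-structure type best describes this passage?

The cadence pattern HC–PAC–HC–PAC is weak–strong twice, and phrases 3–4 restate phrases 1–2: a period heard twice, not a double period (which would end weakly at phrase 2).

repeated period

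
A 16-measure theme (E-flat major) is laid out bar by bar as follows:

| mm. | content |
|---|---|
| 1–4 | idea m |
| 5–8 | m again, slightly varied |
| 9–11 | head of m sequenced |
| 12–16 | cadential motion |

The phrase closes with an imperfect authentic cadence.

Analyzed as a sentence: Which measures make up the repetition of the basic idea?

The presentation of a sentence is the basic idea (bars 1–4) plus its repetition (measures 5–8); the repetition of the basic idea is therefore measures 5-8.

measures 5–8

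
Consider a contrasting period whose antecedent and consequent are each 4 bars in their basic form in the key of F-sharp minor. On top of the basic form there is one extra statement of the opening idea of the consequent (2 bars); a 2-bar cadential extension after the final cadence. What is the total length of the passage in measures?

12 measures

Basic contrasting period: 4 + 4 = 8 bars.
8 (basic form) + 2 (extra statement) + 2 (cadential extension) = 12.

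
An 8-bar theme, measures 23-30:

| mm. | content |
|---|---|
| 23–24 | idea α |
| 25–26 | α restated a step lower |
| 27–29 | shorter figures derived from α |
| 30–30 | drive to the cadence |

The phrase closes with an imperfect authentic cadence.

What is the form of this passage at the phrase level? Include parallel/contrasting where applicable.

Basic idea (measures 23-24) + its repetition (measures 25-26) form the presentation; fragmentation and cadence (bars 27–30) form the continuation — the 8-bar whole is a sentence.

sentence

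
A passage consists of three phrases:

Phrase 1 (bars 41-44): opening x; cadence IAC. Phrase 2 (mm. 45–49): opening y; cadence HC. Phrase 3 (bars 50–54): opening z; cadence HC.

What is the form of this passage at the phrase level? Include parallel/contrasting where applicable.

phrase group

The final phrase closes with a half cadence, which is not stronger than the preceding half cadence; the 3 phrases lack an overall antecedent–consequent design and so form a phrase group.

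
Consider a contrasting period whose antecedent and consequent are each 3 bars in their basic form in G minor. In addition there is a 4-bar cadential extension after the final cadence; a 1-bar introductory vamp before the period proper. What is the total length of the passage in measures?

Basic contrasting period: 3 + 3 = 6 bars.
6 (basic form) + 4 (cadential extension) + 1 (introduction) = 11.

11 measures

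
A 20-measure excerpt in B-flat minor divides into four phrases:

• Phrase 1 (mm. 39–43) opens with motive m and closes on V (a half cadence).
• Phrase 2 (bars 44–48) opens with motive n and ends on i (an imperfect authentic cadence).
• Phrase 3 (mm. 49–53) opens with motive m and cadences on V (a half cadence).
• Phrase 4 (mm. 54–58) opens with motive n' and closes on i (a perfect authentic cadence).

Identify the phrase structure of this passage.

parallel double period

Four phrases in two halves: the first half (bars 39–48) ends with an imperfect authentic cadence, the second (mm. 49–58) with a perfect authentic cadence — a large antecedent–consequent pair, i.e. a double period.
Phrase 3 begins with the same material as phrase 1, making it parallel.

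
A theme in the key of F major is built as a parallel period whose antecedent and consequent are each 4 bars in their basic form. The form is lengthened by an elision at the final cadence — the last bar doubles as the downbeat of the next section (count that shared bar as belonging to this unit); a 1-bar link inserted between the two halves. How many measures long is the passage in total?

9 measures

Basic parallel period: 4 + 4 = 8 bars.
8 (basic form) + 1 (link) = 9.
The elision shares a bar with the next section but does not change this unit's count.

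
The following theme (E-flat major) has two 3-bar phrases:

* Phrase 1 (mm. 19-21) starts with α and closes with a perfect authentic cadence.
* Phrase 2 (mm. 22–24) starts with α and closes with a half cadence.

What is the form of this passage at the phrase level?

phrase group

The second phrase closes with a half cadence, which is not stronger than the first phrase's perfect authentic cadence; without a weak→strong cadential pair there is no antecedent–consequent relationship, so this is a phrase group rather than a period.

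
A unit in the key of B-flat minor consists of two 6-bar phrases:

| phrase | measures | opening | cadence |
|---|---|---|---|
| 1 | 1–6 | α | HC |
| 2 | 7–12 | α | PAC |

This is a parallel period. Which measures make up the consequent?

The phrase ending with the weaker cadence (half cadence) is the antecedent; the one ending more conclusively (perfect authentic cadence) is the consequent. The consequent is measures 7–12.

measures 7–12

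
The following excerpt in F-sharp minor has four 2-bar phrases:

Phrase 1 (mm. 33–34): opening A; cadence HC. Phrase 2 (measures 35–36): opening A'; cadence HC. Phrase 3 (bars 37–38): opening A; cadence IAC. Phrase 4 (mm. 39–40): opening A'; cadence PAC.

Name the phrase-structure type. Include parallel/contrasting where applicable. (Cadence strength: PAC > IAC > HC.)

Four phrases in two halves: the first half (measures 33-36) ends with a half cadence, the second (mm. 37–40) with a perfect authentic cadence — a large antecedent–consequent pair, i.e. a double period.
Phrase 3 begins with the same material as phrase 1, making it parallel.

parallel double period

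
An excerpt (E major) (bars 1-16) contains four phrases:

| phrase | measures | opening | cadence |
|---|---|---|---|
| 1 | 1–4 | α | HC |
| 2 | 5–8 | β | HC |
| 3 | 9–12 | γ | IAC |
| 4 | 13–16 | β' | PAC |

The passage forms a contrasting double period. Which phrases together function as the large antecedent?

phrases 1 and 2

In a double period the first pair of phrases (ending half cadence) is the large antecedent and the second pair (ending perfect authentic cadence) is the large consequent; the antecedent is phrases 1 and 2.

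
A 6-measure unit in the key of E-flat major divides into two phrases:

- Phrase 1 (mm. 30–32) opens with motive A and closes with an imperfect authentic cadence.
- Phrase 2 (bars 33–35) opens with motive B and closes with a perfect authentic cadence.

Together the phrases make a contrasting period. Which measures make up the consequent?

measures 33–35

The phrase ending with the weaker cadence (imperfect authentic cadence) is the antecedent; the one ending more conclusively (perfect authentic cadence) is the consequent. The consequent is measures 33–35.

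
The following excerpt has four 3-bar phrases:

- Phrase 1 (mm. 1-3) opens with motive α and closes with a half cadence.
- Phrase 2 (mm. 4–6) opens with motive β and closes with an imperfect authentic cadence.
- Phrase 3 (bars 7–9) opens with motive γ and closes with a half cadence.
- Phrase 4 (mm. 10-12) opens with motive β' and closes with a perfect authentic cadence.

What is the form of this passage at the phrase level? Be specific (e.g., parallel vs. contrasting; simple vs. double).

contrasting double period

Four phrases in two halves: the first half (measures 1-6) ends with an imperfect authentic cadence, the second (mm. 7–12) with a perfect authentic cadence — a large antecedent–consequent pair, i.e. a double period.
Phrase 3 begins with different material from phrase 1, making it contrasting.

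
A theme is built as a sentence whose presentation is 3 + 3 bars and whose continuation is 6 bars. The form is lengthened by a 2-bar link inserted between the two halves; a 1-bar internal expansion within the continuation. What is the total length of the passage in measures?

Basic sentence: 3 + 3 + 6 = 12 bars.
12 (basic form) + 2 (link) + 1 (internal expansion) = 15.

15 measures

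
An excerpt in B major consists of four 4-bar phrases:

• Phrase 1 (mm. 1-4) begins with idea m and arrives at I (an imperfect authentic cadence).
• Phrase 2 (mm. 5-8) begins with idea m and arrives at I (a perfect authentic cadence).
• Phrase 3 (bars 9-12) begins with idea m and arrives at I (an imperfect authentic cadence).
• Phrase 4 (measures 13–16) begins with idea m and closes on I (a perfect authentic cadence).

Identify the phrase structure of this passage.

The cadence pattern IAC–PAC–IAC–PAC is weak–strong twice, and phrases 3–4 restate phrases 1–2: a period heard twice, not a double period (which would end weakly at phrase 2).

repeated period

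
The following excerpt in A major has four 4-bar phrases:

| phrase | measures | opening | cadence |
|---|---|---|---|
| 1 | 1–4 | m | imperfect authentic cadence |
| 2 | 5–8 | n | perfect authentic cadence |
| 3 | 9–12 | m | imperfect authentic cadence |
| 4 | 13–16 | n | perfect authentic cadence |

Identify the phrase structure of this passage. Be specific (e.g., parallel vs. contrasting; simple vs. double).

The cadence pattern IAC–PAC–IAC–PAC is weak–strong twice, and phrases 3–4 restate phrases 1–2: a period heard twice, not a double period (which would end weakly at phrase 2).

repeated period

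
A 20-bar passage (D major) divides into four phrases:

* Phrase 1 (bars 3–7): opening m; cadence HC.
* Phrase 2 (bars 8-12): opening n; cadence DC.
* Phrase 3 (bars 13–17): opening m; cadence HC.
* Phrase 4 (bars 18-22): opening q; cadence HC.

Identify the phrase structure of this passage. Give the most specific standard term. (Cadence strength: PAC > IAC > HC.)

Phrase 4 ends with a half cadence, no stronger than phrase 2's deceptive cadence, so the four phrases do not form a double period; nor do phrases 3–4 duplicate 1–2, so it is not a repeated period. With no phrase reaching a conclusive cadence, the passage is a phrase group.

phrase group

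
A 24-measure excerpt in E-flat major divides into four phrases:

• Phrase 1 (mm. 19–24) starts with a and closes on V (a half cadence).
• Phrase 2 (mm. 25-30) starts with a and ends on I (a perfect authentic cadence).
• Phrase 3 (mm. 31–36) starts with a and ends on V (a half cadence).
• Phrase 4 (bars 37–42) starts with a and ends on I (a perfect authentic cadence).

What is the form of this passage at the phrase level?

The cadence pattern HC–PAC–HC–PAC is weak–strong twice, and phrases 3–4 restate phrases 1–2: a period heard twice, not a double period (which would end weakly at phrase 2).

repeated period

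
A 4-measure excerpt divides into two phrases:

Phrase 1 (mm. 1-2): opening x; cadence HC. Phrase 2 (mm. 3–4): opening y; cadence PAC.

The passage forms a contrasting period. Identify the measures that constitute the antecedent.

measures 1–2

The antecedent is the phrase ending with the weaker cadence (half cadence, phrase 1) and the consequent the one ending more conclusively (perfect authentic cadence, phrase 2); the antecedent is bars 1–2.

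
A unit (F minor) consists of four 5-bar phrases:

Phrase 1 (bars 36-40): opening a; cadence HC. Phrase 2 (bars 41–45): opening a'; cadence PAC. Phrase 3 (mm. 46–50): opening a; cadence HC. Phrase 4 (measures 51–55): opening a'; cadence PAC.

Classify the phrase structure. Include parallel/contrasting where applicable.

repeated period

The cadence pattern HC–PAC–HC–PAC is weak–strong twice, and phrases 3–4 restate phrases 1–2: a period heard twice, not a double period (which would end weakly at phrase 2).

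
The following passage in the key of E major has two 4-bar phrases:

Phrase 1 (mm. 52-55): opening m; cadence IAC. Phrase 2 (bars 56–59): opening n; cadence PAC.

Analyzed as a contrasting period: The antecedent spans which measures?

measures 52–55

The antecedent is the phrase ending with the weaker cadence (imperfect authentic cadence, phrase 1) and the consequent the one ending more conclusively (perfect authentic cadence, phrase 2); the antecedent is bars 52–55.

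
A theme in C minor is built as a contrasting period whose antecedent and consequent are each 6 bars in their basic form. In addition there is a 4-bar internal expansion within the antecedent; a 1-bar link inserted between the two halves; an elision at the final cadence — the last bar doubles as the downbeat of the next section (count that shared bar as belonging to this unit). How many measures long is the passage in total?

17 measures

Basic contrasting period: 6 + 6 = 12 bars.
12 (basic form) + 4 (internal expansion) + 1 (link) = 17.
The elision shares a bar with the next section but does not change this unit's count.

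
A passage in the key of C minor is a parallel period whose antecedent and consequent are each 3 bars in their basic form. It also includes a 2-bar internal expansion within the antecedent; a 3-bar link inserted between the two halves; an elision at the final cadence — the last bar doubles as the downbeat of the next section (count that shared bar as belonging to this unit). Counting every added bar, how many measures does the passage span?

11 measures

Basic parallel period: 3 + 3 = 6 bars.
6 (basic form) + 2 (internal expansion) + 3 (link) = 11.
The elision shares a bar with the next section but does not change this unit's count.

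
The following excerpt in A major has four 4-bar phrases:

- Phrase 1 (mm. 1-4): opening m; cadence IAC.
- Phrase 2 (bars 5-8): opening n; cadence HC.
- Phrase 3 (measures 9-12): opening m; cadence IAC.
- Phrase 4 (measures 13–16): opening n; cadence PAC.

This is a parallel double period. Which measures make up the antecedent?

In a double period the first pair of phrases (ending half cadence) is the large antecedent and the second pair (ending perfect authentic cadence) is the large consequent; the antecedent is measures 1–8.

measures 1–8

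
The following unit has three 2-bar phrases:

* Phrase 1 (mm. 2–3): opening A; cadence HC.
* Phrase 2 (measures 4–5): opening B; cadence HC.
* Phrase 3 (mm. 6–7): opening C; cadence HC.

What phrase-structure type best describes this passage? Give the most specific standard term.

The final phrase closes with a half cadence, which is not stronger than the preceding half cadence; the 3 phrases lack an overall antecedent–consequent design and so form a phrase group.

phrase group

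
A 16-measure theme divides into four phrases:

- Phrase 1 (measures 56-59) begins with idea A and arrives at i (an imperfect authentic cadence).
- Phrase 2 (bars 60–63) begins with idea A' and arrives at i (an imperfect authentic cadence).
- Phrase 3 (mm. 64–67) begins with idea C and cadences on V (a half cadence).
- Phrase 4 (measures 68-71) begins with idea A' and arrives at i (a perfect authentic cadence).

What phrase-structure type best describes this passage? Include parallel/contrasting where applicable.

contrasting double period

Four phrases in two halves: the first half (mm. 56–63) ends with an imperfect authentic cadence, the second (mm. 64-71) with a perfect authentic cadence — a large antecedent–consequent pair, i.e. a double period.
Phrase 3 begins with different material from phrase 1, making it contrasting.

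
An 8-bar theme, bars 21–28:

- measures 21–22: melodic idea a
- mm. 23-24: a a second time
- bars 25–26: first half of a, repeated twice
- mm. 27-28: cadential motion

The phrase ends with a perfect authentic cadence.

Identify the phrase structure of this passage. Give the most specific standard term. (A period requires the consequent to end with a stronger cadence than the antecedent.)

sentence

Basic idea (measures 21-22) + its repetition (bars 23-24) form the presentation; fragmentation and cadence (mm. 25–28) form the continuation — the 8-bar whole is a sentence.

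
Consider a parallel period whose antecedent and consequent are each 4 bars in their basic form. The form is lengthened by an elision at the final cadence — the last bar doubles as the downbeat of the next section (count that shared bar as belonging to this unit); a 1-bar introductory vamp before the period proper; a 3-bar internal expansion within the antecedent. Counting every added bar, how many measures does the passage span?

Basic parallel period: 4 + 4 = 8 bars.
8 (basic form) + 1 (introduction) + 3 (internal expansion) = 12.
The elision shares a bar with the next section but does not change this unit's count.

12 measures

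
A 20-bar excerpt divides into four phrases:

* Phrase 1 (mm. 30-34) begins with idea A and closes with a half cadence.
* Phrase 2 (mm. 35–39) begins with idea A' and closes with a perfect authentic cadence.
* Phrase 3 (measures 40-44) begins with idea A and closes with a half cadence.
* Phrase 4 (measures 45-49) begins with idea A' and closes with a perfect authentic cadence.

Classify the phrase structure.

repeated period

The cadence pattern HC–PAC–HC–PAC is weak–strong twice, and phrases 3–4 restate phrases 1–2: a period heard twice, not a double period (which would end weakly at phrase 2).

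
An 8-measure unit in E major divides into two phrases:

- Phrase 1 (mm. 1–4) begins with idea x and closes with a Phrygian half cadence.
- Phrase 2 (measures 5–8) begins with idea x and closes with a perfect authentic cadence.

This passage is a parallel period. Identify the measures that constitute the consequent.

measures 5–8

The antecedent is the phrase ending with the weaker cadence (Phrygian half cadence, phrase 1) and the consequent the one ending more conclusively (perfect authentic cadence, phrase 2); the consequent is mm. 5-8.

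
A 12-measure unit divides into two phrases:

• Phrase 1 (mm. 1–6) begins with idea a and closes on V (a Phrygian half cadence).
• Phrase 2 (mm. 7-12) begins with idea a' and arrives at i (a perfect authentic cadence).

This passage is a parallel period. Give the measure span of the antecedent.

The antecedent is the phrase ending with the weaker cadence (Phrygian half cadence, phrase 1) and the consequent the one ending more conclusively (perfect authentic cadence, phrase 2); the antecedent is bars 1–6.

measures 1–6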